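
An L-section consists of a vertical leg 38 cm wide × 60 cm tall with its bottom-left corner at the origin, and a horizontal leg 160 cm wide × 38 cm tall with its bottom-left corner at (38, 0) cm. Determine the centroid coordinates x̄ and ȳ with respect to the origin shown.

x̄ = 91.00 cm, ȳ = 22.00 cm

vertical leg: A = 38 × 60 = 2280.00, centroid at (19.00, 30.00).
horizontal leg: A = 160 × 38 = 6080.00, centroid at (118.00, 19.00).
ΣA = 8360.00 cm², ΣAx̄ = 760760.00 cm³, ΣAȳ = 183920.00 cm³.
x̄ = 760760.00/8360.00 = 91.00 cm; ȳ = 183920.00/8360.00 = 22.00 cm.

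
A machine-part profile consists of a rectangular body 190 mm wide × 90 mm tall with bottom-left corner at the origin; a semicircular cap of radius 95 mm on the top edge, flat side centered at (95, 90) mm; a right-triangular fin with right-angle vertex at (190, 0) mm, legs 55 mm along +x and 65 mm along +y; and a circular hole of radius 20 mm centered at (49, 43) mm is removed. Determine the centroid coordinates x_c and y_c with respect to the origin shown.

x_c = 103.19 mm, y_c = 81.79 mm

rectangular body: A = 190 × 90 = 17100.00, centroid at (95.00, 45.00).
semicircular top: A = ½π·95² = 14176.44, centroid at (95.00, 130.32).
triangular fin: A = ½·55·65 = 1787.50, centroid at (208.33, 21.67).
hole: A = −π·20² = -1256.64, centroid at (49.00, 43.00).
ΣA = 31807.30 mm², ΣAx_c = 3282082.12 mm³, ΣAy_c = 2601656.42 mm³.
x_c = 3282082.12/31807.30 = 103.19 mm; y_c = 2601656.42/31807.30 = 81.79 mm.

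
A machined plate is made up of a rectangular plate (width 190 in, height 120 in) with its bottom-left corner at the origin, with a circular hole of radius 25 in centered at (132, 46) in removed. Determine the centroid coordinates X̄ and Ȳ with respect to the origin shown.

X̄ = 91.51 in, Ȳ = 61.32 in

plate: A = 190 × 120 = 22800.00, centroid at (95.00, 60.00).
hole: A = −π·25² = -1963.50, centroid at (132.00, 46.00).
ΣA = 20836.50 in²
ΣAX̄ = (22800.00)(95.00) + (-1963.50)(132.00) = 1906818.61 in³
ΣAȲ = (22800.00)(60.00) + (-1963.50)(46.00) = 1277679.21 in³
X̄ = 1906818.61 / 20836.50 = 91.51 in
Ȳ = 1277679.21 / 20836.50 = 61.32 in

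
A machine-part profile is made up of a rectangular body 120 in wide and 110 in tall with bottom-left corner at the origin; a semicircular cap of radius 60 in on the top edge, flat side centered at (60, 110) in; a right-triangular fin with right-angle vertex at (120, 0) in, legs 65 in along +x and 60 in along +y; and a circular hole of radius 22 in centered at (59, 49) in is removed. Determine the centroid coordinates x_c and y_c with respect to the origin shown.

x_c = 68.34 in, y_c = 75.53 in

Part | A | x̄ᵢ | ȳᵢ | A·x̄ᵢ | A·ȳᵢ
rectangular body | 13200.00 | 60.00 | 55.00 | 792000.00 | 726000.00
semicircular top | 5654.87 | 60.00 | 135.46 | 339292.01 | 766035.35
triangular fin | 1950.00 | 141.67 | 20.00 | 276250.00 | 39000.00
hole | -1520.53 | 59.00 | 49.00 | -89711.32 | -74506.01
Σ | 19284.34 |  |  | 1317830.69 | 1456529.33
x_c = 1317830.69 / 19284.34 = 68.34 in
y_c = 1456529.33 / 19284.34 = 75.53 in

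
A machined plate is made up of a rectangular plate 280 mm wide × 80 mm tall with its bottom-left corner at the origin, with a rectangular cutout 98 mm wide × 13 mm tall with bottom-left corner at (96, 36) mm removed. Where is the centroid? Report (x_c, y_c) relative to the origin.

x_c = 139.70 mm, y_c = 39.85 mm

Part | A | x̄ᵢ | ȳᵢ | A·x̄ᵢ | A·ȳᵢ
plate | 22400.00 | 140.00 | 40.00 | 3136000.00 | 896000.00
hole | -1274.00 | 145.00 | 42.50 | -184730.00 | -54145.00
Σ | 21126.00 |  |  | 2951270.00 | 841855.00
x_c = 2951270.00 / 21126.00 = 139.70 mm
y_c = 841855.00 / 21126.00 = 39.85 mm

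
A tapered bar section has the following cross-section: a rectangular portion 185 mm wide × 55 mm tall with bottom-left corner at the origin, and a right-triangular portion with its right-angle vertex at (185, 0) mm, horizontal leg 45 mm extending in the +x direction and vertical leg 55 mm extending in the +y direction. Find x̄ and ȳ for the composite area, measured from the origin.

rectangular portion: A = 185 × 55 = 10175.00, centroid at (92.50, 27.50).
triangular portion: A = ½·45·55 = 1237.50, centroid at (200.00, 18.33).
ΣA = 11412.50 mm²
ΣAx̄ = (10175.00)(92.50) + (1237.50)(200.00) = 1188687.50 mm³
ΣAȳ = (10175.00)(27.50) + (1237.50)(18.33) = 302500.00 mm³
x̄ = 1188687.50 / 11412.50 = 104.16 mm
ȳ = 302500.00 / 11412.50 = 26.51 mm

x̄ = 104.16 mm, ȳ = 26.51 mm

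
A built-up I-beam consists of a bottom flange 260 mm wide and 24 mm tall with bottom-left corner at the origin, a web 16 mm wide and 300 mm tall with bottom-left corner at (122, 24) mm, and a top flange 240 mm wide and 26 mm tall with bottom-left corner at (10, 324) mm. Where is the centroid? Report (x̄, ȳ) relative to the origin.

bottom flange: A = 260 × 24 = 6240.00, centroid at (130.00, 12.00).
web: A = 16 × 300 = 4800.00, centroid at (130.00, 174.00).
top flange: A = 240 × 26 = 6240.00, centroid at (130.00, 337.00).
ΣA = 17280.00 mm²
ΣAx̄ = (6240.00)(130.00) + (4800.00)(130.00) + (6240.00)(130.00) = 2246400.00 mm³
ΣAȳ = (6240.00)(12.00) + (4800.00)(174.00) + (6240.00)(337.00) = 3012960.00 mm³
x̄ = 2246400.00 / 17280.00 = 130.00 mm
ȳ = 3012960.00 / 17280.00 = 174.36 mm

x̄ = 130.00 mm, ȳ = 174.36 mm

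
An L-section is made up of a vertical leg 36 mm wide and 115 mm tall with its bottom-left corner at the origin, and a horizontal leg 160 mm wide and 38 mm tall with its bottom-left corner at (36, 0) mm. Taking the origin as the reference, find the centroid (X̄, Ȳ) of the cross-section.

vertical leg: A = 36 × 115 = 4140.00, centroid at (18.00, 57.50).
horizontal leg: A = 160 × 38 = 6080.00, centroid at (116.00, 19.00).
ΣA = 10220.00 mm², ΣAX̄ = 779800.00 mm³, ΣAȲ = 353570.00 mm³.
X̄ = 779800.00/10220.00 = 76.30 mm; Ȳ = 353570.00/10220.00 = 34.60 mm.

X̄ = 76.30 mm, Ȳ = 34.60 mm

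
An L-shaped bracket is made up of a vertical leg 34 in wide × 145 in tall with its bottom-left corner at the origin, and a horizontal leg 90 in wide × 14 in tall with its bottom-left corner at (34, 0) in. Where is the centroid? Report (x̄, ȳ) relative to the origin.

x̄ = 29.62 in, ȳ = 59.17 in

Part | A | x̄ᵢ | ȳᵢ | A·x̄ᵢ | A·ȳᵢ
vertical leg | 4930.00 | 17.00 | 72.50 | 83810.00 | 357425.00
horizontal leg | 1260.00 | 79.00 | 7.00 | 99540.00 | 8820.00
Σ | 6190.00 |  |  | 183350.00 | 366245.00
x̄ = 183350.00 / 6190.00 = 29.62 in
ȳ = 366245.00 / 6190.00 = 59.17 in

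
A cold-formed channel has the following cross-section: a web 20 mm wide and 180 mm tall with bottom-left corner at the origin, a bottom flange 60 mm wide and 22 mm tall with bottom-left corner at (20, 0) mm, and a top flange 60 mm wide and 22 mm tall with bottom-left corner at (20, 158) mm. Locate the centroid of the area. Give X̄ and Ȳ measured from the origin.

web: A = 20 × 180 = 3600.00, centroid at (10.00, 90.00).
bottom flange: A = 60 × 22 = 1320.00, centroid at (50.00, 11.00).
top flange: A = 60 × 22 = 1320.00, centroid at (50.00, 169.00).
ΣA = 6240.00 mm²
ΣAX̄ = (3600.00)(10.00) + (1320.00)(50.00) + (1320.00)(50.00) = 168000.00 mm³
ΣAȲ = (3600.00)(90.00) + (1320.00)(11.00) + (1320.00)(169.00) = 561600.00 mm³
X̄ = 168000.00 / 6240.00 = 26.92 mm
Ȳ = 561600.00 / 6240.00 = 90.00 mm

X̄ = 26.92 mm, Ȳ = 90.00 mm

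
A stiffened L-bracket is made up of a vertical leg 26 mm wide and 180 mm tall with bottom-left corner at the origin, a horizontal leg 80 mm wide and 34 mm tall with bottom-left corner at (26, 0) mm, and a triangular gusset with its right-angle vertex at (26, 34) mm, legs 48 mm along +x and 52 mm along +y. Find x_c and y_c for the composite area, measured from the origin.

x_c = 33.85 mm, y_c = 61.46 mm

vertical leg: A = 26 × 180 = 4680.00, centroid at (13.00, 90.00).
horizontal leg: A = 80 × 34 = 2720.00, centroid at (66.00, 17.00).
gusset: A = ½·48·52 = 1248.00, centroid at (42.00, 51.33).
ΣA = 8648.00 mm², ΣAx_c = 292776.00 mm³, ΣAy_c = 531504.00 mm³.
x_c = 292776.00/8648.00 = 33.85 mm; y_c = 531504.00/8648.00 = 61.46 mm.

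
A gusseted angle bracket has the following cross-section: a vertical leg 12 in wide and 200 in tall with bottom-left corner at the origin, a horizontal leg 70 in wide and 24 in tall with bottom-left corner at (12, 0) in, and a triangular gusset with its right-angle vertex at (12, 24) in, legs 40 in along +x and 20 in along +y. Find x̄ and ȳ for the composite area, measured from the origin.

vertical leg: A = 12 × 200 = 2400.00, centroid at (6.00, 100.00).
horizontal leg: A = 70 × 24 = 1680.00, centroid at (47.00, 12.00).
gusset: A = ½·40·20 = 400.00, centroid at (25.33, 30.67).
ΣA = 4480.00 in², ΣAx̄ = 103493.33 in³, ΣAȳ = 272426.67 in³.
x̄ = 103493.33/4480.00 = 23.10 in; ȳ = 272426.67/4480.00 = 60.81 in.

x̄ = 23.10 in, ȳ = 60.81 in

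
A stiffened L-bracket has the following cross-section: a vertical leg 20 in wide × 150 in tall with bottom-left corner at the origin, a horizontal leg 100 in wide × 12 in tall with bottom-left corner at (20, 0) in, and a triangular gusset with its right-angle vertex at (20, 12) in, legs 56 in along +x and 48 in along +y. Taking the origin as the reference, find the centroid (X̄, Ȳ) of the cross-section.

vertical leg: A = 20 × 150 = 3000.00, centroid at (10.00, 75.00).
horizontal leg: A = 100 × 12 = 1200.00, centroid at (70.00, 6.00).
gusset: A = ½·56·48 = 1344.00, centroid at (38.67, 28.00).
ΣA = 5544.00 in²
ΣAX̄ = (3000.00)(10.00) + (1200.00)(70.00) + (1344.00)(38.67) = 165968.00 in³
ΣAȲ = (3000.00)(75.00) + (1200.00)(6.00) + (1344.00)(28.00) = 269832.00 in³
X̄ = 165968.00 / 5544.00 = 29.94 in
Ȳ = 269832.00 / 5544.00 = 48.67 in

X̄ = 29.94 in, Ȳ = 48.67 in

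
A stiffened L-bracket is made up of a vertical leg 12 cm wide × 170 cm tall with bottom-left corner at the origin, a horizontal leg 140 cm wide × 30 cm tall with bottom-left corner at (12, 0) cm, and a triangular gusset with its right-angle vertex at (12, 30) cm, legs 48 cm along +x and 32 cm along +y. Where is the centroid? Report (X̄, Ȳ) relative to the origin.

X̄ = 53.96 cm, Ȳ = 38.19 cm

vertical leg: A = 12 × 170 = 2040.00, centroid at (6.00, 85.00).
horizontal leg: A = 140 × 30 = 4200.00, centroid at (82.00, 15.00).
gusset: A = ½·48·32 = 768.00, centroid at (28.00, 40.67).
ΣA = 7008.00 cm², ΣAX̄ = 378144.00 cm³, ΣAȲ = 267632.00 cm³.
X̄ = 378144.00/7008.00 = 53.96 cm; Ȳ = 267632.00/7008.00 = 38.19 cm.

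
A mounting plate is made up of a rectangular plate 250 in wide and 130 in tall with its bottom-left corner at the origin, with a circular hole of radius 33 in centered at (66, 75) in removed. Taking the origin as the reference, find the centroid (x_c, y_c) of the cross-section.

x_c = 131.94 in, y_c = 63.82 in

Part | A | x̄ᵢ | ȳᵢ | A·x̄ᵢ | A·ȳᵢ
plate | 32500.00 | 125.00 | 65.00 | 4062500.00 | 2112500.00
hole | -3421.19 | 66.00 | 75.00 | -225798.83 | -256589.58
Σ | 29078.81 |  |  | 3836701.17 | 1855910.42
x_c = 3836701.17 / 29078.81 = 131.94 in
y_c = 1855910.42 / 29078.81 = 63.82 in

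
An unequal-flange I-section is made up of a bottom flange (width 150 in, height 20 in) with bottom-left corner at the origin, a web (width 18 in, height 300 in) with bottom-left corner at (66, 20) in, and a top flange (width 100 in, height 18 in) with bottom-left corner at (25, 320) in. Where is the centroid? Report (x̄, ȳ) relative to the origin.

bottom flange: A = 150 × 20 = 3000.00, centroid at (75.00, 10.00).
web: A = 18 × 300 = 5400.00, centroid at (75.00, 170.00).
top flange: A = 100 × 18 = 1800.00, centroid at (75.00, 329.00).
ΣA = 10200.00 in², ΣAx̄ = 765000.00 in³, ΣAȳ = 1540200.00 in³.
x̄ = 765000.00/10200.00 = 75.00 in; ȳ = 1540200.00/10200.00 = 151.00 in.

x̄ = 75.00 in, ȳ = 151.00 in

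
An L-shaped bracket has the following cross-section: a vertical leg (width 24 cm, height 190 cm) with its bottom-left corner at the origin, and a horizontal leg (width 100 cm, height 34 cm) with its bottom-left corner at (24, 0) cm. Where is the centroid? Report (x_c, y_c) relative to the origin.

Part | A | x̄ᵢ | ȳᵢ | A·x̄ᵢ | A·ȳᵢ
vertical leg | 4560.00 | 12.00 | 95.00 | 54720.00 | 433200.00
horizontal leg | 3400.00 | 74.00 | 17.00 | 251600.00 | 57800.00
Σ | 7960.00 |  |  | 306320.00 | 491000.00
x_c = 306320.00 / 7960.00 = 38.48 cm
y_c = 491000.00 / 7960.00 = 61.68 cm

x_c = 38.48 cm, y_c = 61.68 cm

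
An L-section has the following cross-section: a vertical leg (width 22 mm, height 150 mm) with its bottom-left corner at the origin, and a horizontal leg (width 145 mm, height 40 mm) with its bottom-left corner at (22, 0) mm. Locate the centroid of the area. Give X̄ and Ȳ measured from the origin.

X̄ = 64.22 mm, Ȳ = 39.95 mm

Part | A | x̄ᵢ | ȳᵢ | A·x̄ᵢ | A·ȳᵢ
vertical leg | 3300.00 | 11.00 | 75.00 | 36300.00 | 247500.00
horizontal leg | 5800.00 | 94.50 | 20.00 | 548100.00 | 116000.00
Σ | 9100.00 |  |  | 584400.00 | 363500.00
X̄ = 584400.00 / 9100.00 = 64.22 mm
Ȳ = 363500.00 / 9100.00 = 39.95 mm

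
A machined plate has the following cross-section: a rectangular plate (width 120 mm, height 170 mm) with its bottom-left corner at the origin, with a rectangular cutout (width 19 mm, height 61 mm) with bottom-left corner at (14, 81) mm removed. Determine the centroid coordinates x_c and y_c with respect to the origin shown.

plate: A = 120 × 170 = 20400.00, centroid at (60.00, 85.00).
hole: A = −(19 × 61) = -1159.00, centroid at (23.50, 111.50).
ΣA = 19241.00 mm²
ΣAx_c = (20400.00)(60.00) + (-1159.00)(23.50) = 1196763.50 mm³
ΣAy_c = (20400.00)(85.00) + (-1159.00)(111.50) = 1604771.50 mm³
x_c = 1196763.50 / 19241.00 = 62.20 mm
y_c = 1604771.50 / 19241.00 = 83.40 mm

x_c = 62.20 mm, y_c = 83.40 mm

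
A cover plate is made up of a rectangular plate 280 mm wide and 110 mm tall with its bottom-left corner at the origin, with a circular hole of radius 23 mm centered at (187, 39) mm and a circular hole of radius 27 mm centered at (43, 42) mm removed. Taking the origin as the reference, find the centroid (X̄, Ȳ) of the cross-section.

plate: A = 280 × 110 = 30800.00, centroid at (140.00, 55.00).
hole 1: A = −π·23² = -1661.90, centroid at (187.00, 39.00).
hole 2: A = −π·27² = -2290.22, centroid at (43.00, 42.00).
ΣA = 26847.88 mm², ΣAX̄ = 3902744.73 mm³, ΣAȲ = 1532996.52 mm³.
X̄ = 3902744.73/26847.88 = 145.37 mm; Ȳ = 1532996.52/26847.88 = 57.10 mm.

X̄ = 145.37 mm, Ȳ = 57.10 mm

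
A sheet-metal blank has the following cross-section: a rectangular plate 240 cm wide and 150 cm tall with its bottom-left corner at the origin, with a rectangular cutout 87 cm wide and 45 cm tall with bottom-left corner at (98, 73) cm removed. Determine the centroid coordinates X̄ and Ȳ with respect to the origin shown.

X̄ = 117.38 cm, Ȳ = 72.50 cm

Part | A | x̄ᵢ | ȳᵢ | A·x̄ᵢ | A·ȳᵢ
plate | 36000.00 | 120.00 | 75.00 | 4320000.00 | 2700000.00
hole | -3915.00 | 141.50 | 95.50 | -553972.50 | -373882.50
Σ | 32085.00 |  |  | 3766027.50 | 2326117.50
X̄ = 3766027.50 / 32085.00 = 117.38 cm
Ȳ = 2326117.50 / 32085.00 = 72.50 cm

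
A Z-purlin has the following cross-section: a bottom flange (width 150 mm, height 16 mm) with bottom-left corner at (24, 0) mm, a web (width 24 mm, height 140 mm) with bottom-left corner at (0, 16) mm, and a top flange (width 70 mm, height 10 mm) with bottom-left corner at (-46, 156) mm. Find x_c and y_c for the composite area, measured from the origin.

Part | A | x̄ᵢ | ȳᵢ | A·x̄ᵢ | A·ȳᵢ
bottom flange | 2400.00 | 99.00 | 8.00 | 237600.00 | 19200.00
web | 3360.00 | 12.00 | 86.00 | 40320.00 | 288960.00
top flange | 700.00 | -11.00 | 161.00 | -7700.00 | 112700.00
Σ | 6460.00 |  |  | 270220.00 | 420860.00
x_c = 270220.00 / 6460.00 = 41.83 mm
y_c = 420860.00 / 6460.00 = 65.15 mm

x_c = 41.83 mm, y_c = 65.15 mm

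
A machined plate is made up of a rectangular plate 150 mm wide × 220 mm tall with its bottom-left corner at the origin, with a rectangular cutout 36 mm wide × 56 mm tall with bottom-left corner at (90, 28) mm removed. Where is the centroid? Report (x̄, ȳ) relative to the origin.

plate: A = 150 × 220 = 33000.00, centroid at (75.00, 110.00).
hole: A = −(36 × 56) = -2016.00, centroid at (108.00, 56.00).
ΣA = 30984.00 mm², ΣAx̄ = 2257272.00 mm³, ΣAȳ = 3517104.00 mm³.
x̄ = 2257272.00/30984.00 = 72.85 mm; ȳ = 3517104.00/30984.00 = 113.51 mm.

x̄ = 72.85 mm, ȳ = 113.51 mm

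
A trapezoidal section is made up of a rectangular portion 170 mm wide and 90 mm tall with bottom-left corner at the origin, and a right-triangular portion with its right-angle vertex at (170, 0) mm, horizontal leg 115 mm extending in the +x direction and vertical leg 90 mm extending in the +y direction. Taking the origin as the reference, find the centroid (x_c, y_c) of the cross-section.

rectangular portion: A = 170 × 90 = 15300.00, centroid at (85.00, 45.00).
triangular portion: A = ½·115·90 = 5175.00, centroid at (208.33, 30.00).
ΣA = 20475.00 mm²
ΣAx_c = (15300.00)(85.00) + (5175.00)(208.33) = 2378625.00 mm³
ΣAy_c = (15300.00)(45.00) + (5175.00)(30.00) = 843750.00 mm³
x_c = 2378625.00 / 20475.00 = 116.17 mm
y_c = 843750.00 / 20475.00 = 41.21 mm

x_c = 116.17 mm, y_c = 41.21 mm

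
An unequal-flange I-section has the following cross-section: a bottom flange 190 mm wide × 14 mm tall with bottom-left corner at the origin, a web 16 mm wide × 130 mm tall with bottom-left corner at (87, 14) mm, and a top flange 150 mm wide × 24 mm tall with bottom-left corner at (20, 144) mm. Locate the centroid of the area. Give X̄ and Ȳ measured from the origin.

bottom flange: A = 190 × 14 = 2660.00, centroid at (95.00, 7.00).
web: A = 16 × 130 = 2080.00, centroid at (95.00, 79.00).
top flange: A = 150 × 24 = 3600.00, centroid at (95.00, 156.00).
ΣA = 8340.00 mm², ΣAX̄ = 792300.00 mm³, ΣAȲ = 744540.00 mm³.
X̄ = 792300.00/8340.00 = 95.00 mm; Ȳ = 744540.00/8340.00 = 89.27 mm.

X̄ = 95.00 mm, Ȳ = 89.27 mm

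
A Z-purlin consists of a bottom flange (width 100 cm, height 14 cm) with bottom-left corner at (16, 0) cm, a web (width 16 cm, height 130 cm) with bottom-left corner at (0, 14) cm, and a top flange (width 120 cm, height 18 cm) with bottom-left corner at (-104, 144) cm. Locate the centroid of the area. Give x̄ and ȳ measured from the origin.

bottom flange: A = 100 × 14 = 1400.00, centroid at (66.00, 7.00).
web: A = 16 × 130 = 2080.00, centroid at (8.00, 79.00).
top flange: A = 120 × 18 = 2160.00, centroid at (-44.00, 153.00).
ΣA = 5640.00 cm², ΣAx̄ = 14000.00 cm³, ΣAȳ = 504600.00 cm³.
x̄ = 14000.00/5640.00 = 2.48 cm; ȳ = 504600.00/5640.00 = 89.47 cm.

x̄ = 2.48 cm, ȳ = 89.47 cm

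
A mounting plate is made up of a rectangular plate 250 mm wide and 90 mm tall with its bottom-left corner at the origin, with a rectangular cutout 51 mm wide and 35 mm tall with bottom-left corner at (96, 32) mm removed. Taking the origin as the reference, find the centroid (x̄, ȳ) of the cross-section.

plate: A = 250 × 90 = 22500.00, centroid at (125.00, 45.00).
hole: A = −(51 × 35) = -1785.00, centroid at (121.50, 49.50).
ΣA = 20715.00 mm²
ΣAx̄ = (22500.00)(125.00) + (-1785.00)(121.50) = 2595622.50 mm³
ΣAȳ = (22500.00)(45.00) + (-1785.00)(49.50) = 924142.50 mm³
x̄ = 2595622.50 / 20715.00 = 125.30 mm
ȳ = 924142.50 / 20715.00 = 44.61 mm

x̄ = 125.30 mm, ȳ = 44.61 mm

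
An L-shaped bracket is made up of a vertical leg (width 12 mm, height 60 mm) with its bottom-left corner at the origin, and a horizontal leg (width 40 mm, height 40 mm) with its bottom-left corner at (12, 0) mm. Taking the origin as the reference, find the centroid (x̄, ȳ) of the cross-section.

x̄ = 23.93 mm, ȳ = 23.10 mm

vertical leg: A = 12 × 60 = 720.00, centroid at (6.00, 30.00).
horizontal leg: A = 40 × 40 = 1600.00, centroid at (32.00, 20.00).
ΣA = 2320.00 mm²
ΣAx̄ = (720.00)(6.00) + (1600.00)(32.00) = 55520.00 mm³
ΣAȳ = (720.00)(30.00) + (1600.00)(20.00) = 53600.00 mm³
x̄ = 55520.00 / 2320.00 = 23.93 mm
ȳ = 53600.00 / 2320.00 = 23.10 mm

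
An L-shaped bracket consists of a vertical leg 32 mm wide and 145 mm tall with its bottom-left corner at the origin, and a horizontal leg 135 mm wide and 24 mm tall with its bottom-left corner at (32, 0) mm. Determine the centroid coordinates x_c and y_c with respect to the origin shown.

vertical leg: A = 32 × 145 = 4640.00, centroid at (16.00, 72.50).
horizontal leg: A = 135 × 24 = 3240.00, centroid at (99.50, 12.00).
ΣA = 7880.00 mm², ΣAx_c = 396620.00 mm³, ΣAy_c = 375280.00 mm³.
x_c = 396620.00/7880.00 = 50.33 mm; y_c = 375280.00/7880.00 = 47.62 mm.

x_c = 50.33 mm, y_c = 47.62 mm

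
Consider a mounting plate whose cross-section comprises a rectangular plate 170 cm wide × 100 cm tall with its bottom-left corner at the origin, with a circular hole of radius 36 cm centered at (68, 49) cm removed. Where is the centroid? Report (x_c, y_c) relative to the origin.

x_c = 90.35 cm, y_c = 50.31 cm

plate: A = 170 × 100 = 17000.00, centroid at (85.00, 50.00).
hole: A = −π·36² = -4071.50, centroid at (68.00, 49.00).
ΣA = 12928.50 cm²
ΣAx_c = (17000.00)(85.00) + (-4071.50)(68.00) = 1168137.72 cm³
ΣAy_c = (17000.00)(50.00) + (-4071.50)(49.00) = 650496.30 cm³
x_c = 1168137.72 / 12928.50 = 90.35 cm
y_c = 650496.30 / 12928.50 = 50.31 cm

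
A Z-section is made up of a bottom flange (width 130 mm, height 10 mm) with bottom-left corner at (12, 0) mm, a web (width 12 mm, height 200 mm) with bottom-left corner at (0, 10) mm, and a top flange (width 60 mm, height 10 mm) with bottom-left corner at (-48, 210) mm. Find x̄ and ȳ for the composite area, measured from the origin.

x̄ = 24.12 mm, ȳ = 92.91 mm

bottom flange: A = 130 × 10 = 1300.00, centroid at (77.00, 5.00).
web: A = 12 × 200 = 2400.00, centroid at (6.00, 110.00).
top flange: A = 60 × 10 = 600.00, centroid at (-18.00, 215.00).
ΣA = 4300.00 mm², ΣAx̄ = 103700.00 mm³, ΣAȳ = 399500.00 mm³.
x̄ = 103700.00/4300.00 = 24.12 mm; ȳ = 399500.00/4300.00 = 92.91 mm.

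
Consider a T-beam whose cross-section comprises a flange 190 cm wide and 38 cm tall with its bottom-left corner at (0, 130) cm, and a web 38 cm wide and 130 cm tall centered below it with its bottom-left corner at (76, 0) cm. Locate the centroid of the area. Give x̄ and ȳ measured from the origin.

Part | A | x̄ᵢ | ȳᵢ | A·x̄ᵢ | A·ȳᵢ
web | 4940.00 | 95.00 | 65.00 | 469300.00 | 321100.00
flange | 7220.00 | 95.00 | 149.00 | 685900.00 | 1075780.00
Σ | 12160.00 |  |  | 1155200.00 | 1396880.00
x̄ = 1155200.00 / 12160.00 = 95.00 cm
ȳ = 1396880.00 / 12160.00 = 114.88 cm

x̄ = 95.00 cm, ȳ = 114.88 cm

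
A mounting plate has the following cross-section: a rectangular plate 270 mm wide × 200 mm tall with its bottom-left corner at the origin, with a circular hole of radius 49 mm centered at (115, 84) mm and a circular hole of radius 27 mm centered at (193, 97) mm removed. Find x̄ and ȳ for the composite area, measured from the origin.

plate: A = 270 × 200 = 54000.00, centroid at (135.00, 100.00).
hole 1: A = −π·49² = -7542.96, centroid at (115.00, 84.00).
hole 2: A = −π·27² = -2290.22, centroid at (193.00, 97.00).
ΣA = 44166.81 mm²
ΣAx̄ = (54000.00)(135.00) + (-7542.96)(115.00) + (-2290.22)(193.00) = 5980546.48 mm³
ΣAȳ = (54000.00)(100.00) + (-7542.96)(84.00) + (-2290.22)(97.00) = 4544239.59 mm³
x̄ = 5980546.48 / 44166.81 = 135.41 mm
ȳ = 4544239.59 / 44166.81 = 102.89 mm

x̄ = 135.41 mm, ȳ = 102.89 mm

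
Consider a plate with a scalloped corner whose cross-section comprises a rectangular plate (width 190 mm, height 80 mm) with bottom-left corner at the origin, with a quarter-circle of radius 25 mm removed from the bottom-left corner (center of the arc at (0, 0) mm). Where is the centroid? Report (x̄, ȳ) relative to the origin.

Part | A | x̄ᵢ | ȳᵢ | A·x̄ᵢ | A·ȳᵢ
plate | 15200.00 | 95.00 | 40.00 | 1444000.00 | 608000.00
removed quarter-circle | -490.87 | 10.61 | 10.61 | -5208.33 | -5208.33
Σ | 14709.13 |  |  | 1438791.67 | 602791.67
x̄ = 1438791.67 / 14709.13 = 97.82 mm
ȳ = 602791.67 / 14709.13 = 40.98 mm

x̄ = 97.82 mm, ȳ = 40.98 mm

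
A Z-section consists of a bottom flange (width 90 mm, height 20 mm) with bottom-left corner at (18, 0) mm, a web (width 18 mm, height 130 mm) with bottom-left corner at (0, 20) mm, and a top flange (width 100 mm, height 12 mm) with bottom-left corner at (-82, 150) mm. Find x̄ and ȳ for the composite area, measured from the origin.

x̄ = 17.99 mm, ȳ = 75.67 mm

bottom flange: A = 90 × 20 = 1800.00, centroid at (63.00, 10.00).
web: A = 18 × 130 = 2340.00, centroid at (9.00, 85.00).
top flange: A = 100 × 12 = 1200.00, centroid at (-32.00, 156.00).
ΣA = 5340.00 mm²
ΣAx̄ = (1800.00)(63.00) + (2340.00)(9.00) + (1200.00)(-32.00) = 96060.00 mm³
ΣAȳ = (1800.00)(10.00) + (2340.00)(85.00) + (1200.00)(156.00) = 404100.00 mm³
x̄ = 96060.00 / 5340.00 = 17.99 mm
ȳ = 404100.00 / 5340.00 = 75.67 mm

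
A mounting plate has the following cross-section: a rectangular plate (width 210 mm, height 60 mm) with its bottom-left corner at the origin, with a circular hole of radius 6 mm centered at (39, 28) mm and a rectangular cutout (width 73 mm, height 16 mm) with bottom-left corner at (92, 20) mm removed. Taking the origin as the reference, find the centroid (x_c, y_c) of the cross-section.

x_c = 103.23 mm, y_c = 30.23 mm

plate: A = 210 × 60 = 12600.00, centroid at (105.00, 30.00).
hole 1: A = −π·6² = -113.10, centroid at (39.00, 28.00).
hole 2: A = −(73 × 16) = -1168.00, centroid at (128.50, 28.00).
ΣA = 11318.90 mm²
ΣAx_c = (12600.00)(105.00) + (-113.10)(39.00) + (-1168.00)(128.50) = 1168501.20 mm³
ΣAy_c = (12600.00)(30.00) + (-113.10)(28.00) + (-1168.00)(28.00) = 342129.27 mm³
x_c = 1168501.20 / 11318.90 = 103.23 mm
y_c = 342129.27 / 11318.90 = 30.23 mm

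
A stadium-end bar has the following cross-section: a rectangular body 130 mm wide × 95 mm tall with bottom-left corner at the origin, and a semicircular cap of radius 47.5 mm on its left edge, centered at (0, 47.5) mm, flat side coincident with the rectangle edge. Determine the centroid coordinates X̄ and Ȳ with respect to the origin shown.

rectangular body: A = 130 × 95 = 12350.00, centroid at (65.00, 47.50).
semicircular end: A = ½π·47.5² = 3544.11, centroid at (-20.16, 47.50).
ΣA = 15894.11 mm², ΣAX̄ = 731302.08 mm³, ΣAȲ = 754970.19 mm³.
X̄ = 731302.08/15894.11 = 46.01 mm; Ȳ = 754970.19/15894.11 = 47.50 mm.

X̄ = 46.01 mm, Ȳ = 47.50 mm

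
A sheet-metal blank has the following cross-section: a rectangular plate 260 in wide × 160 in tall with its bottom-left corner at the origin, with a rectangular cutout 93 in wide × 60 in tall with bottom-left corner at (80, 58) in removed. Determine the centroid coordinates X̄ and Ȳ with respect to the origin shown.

X̄ = 130.54 in, Ȳ = 78.76 in

Part | A | x̄ᵢ | ȳᵢ | A·x̄ᵢ | A·ȳᵢ
plate | 41600.00 | 130.00 | 80.00 | 5408000.00 | 3328000.00
hole | -5580.00 | 126.50 | 88.00 | -705870.00 | -491040.00
Σ | 36020.00 |  |  | 4702130.00 | 2836960.00
X̄ = 4702130.00 / 36020.00 = 130.54 in
Ȳ = 2836960.00 / 36020.00 = 78.76 in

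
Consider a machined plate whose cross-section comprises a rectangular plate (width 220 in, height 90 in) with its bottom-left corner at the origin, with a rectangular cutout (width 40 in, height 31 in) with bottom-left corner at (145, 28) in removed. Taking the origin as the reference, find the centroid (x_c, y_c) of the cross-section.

plate: A = 220 × 90 = 19800.00, centroid at (110.00, 45.00).
hole: A = −(40 × 31) = -1240.00, centroid at (165.00, 43.50).
ΣA = 18560.00 in²
ΣAx_c = (19800.00)(110.00) + (-1240.00)(165.00) = 1973400.00 in³
ΣAy_c = (19800.00)(45.00) + (-1240.00)(43.50) = 837060.00 in³
x_c = 1973400.00 / 18560.00 = 106.33 in
y_c = 837060.00 / 18560.00 = 45.10 in

x_c = 106.33 in, y_c = 45.10 in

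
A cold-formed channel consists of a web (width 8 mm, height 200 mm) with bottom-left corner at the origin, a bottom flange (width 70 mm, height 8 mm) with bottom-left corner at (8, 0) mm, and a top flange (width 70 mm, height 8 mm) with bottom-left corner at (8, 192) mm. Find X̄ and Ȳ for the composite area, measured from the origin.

web: A = 8 × 200 = 1600.00, centroid at (4.00, 100.00).
bottom flange: A = 70 × 8 = 560.00, centroid at (43.00, 4.00).
top flange: A = 70 × 8 = 560.00, centroid at (43.00, 196.00).
ΣA = 2720.00 mm², ΣAX̄ = 54560.00 mm³, ΣAȲ = 272000.00 mm³.
X̄ = 54560.00/2720.00 = 20.06 mm; Ȳ = 272000.00/2720.00 = 100.00 mm.

X̄ = 20.06 mm, Ȳ = 100.00 mm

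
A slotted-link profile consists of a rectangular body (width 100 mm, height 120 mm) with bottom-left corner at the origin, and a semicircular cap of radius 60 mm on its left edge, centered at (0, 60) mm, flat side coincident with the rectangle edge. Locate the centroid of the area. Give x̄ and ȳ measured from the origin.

rectangular body: A = 100 × 120 = 12000.00, centroid at (50.00, 60.00).
semicircular end: A = ½π·60² = 5654.87, centroid at (-25.46, 60.00).
ΣA = 17654.87 mm², ΣAx̄ = 456000.00 mm³, ΣAȳ = 1059292.01 mm³.
x̄ = 456000.00/17654.87 = 25.83 mm; ȳ = 1059292.01/17654.87 = 60.00 mm.

x̄ = 25.83 mm, ȳ = 60.00 mm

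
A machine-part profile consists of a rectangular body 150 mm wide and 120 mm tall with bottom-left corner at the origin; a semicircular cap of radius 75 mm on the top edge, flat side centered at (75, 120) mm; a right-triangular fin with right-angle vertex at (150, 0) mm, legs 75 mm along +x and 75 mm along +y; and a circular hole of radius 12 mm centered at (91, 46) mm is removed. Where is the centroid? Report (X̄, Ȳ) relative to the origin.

rectangular body: A = 150 × 120 = 18000.00, centroid at (75.00, 60.00).
semicircular top: A = ½π·75² = 8835.73, centroid at (75.00, 151.83).
triangular fin: A = ½·75·75 = 2812.50, centroid at (175.00, 25.00).
hole: A = −π·12² = -452.39, centroid at (91.00, 46.00).
ΣA = 29195.84 mm²
ΣAX̄ = (18000.00)(75.00) + (8835.73)(75.00) + (2812.50)(175.00) + (-452.39)(91.00) = 2463699.77 mm³
ΣAȲ = (18000.00)(60.00) + (8835.73)(151.83) + (2812.50)(25.00) + (-452.39)(46.00) = 2471040.11 mm³
X̄ = 2463699.77 / 29195.84 = 84.39 mm
Ȳ = 2471040.11 / 29195.84 = 84.64 mm

X̄ = 84.39 mm, Ȳ = 84.64 mm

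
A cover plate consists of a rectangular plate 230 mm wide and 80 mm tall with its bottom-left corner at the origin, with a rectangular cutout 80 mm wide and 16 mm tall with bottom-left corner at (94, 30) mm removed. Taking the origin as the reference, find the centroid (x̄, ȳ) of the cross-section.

Part | A | x̄ᵢ | ȳᵢ | A·x̄ᵢ | A·ȳᵢ
plate | 18400.00 | 115.00 | 40.00 | 2116000.00 | 736000.00
hole | -1280.00 | 134.00 | 38.00 | -171520.00 | -48640.00
Σ | 17120.00 |  |  | 1944480.00 | 687360.00
x̄ = 1944480.00 / 17120.00 = 113.58 mm
ȳ = 687360.00 / 17120.00 = 40.15 mm

x̄ = 113.58 mm, ȳ = 40.15 mm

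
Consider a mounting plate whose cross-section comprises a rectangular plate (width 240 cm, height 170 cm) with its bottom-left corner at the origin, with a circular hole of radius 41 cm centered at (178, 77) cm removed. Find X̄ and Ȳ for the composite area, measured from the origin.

X̄ = 111.38 cm, Ȳ = 86.19 cm

plate: A = 240 × 170 = 40800.00, centroid at (120.00, 85.00).
hole: A = −π·41² = -5281.02, centroid at (178.00, 77.00).
ΣA = 35518.98 cm², ΣAX̄ = 3955978.93 cm³, ΣAȲ = 3061361.67 cm³.
X̄ = 3955978.93/35518.98 = 111.38 cm; Ȳ = 3061361.67/35518.98 = 86.19 cm.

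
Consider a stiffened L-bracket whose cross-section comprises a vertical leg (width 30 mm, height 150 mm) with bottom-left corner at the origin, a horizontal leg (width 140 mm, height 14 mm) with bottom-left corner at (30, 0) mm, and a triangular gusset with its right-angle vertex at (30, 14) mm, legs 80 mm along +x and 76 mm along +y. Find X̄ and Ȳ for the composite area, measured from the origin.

X̄ = 45.87 mm, Ȳ = 49.56 mm

vertical leg: A = 30 × 150 = 4500.00, centroid at (15.00, 75.00).
horizontal leg: A = 140 × 14 = 1960.00, centroid at (100.00, 7.00).
gusset: A = ½·80·76 = 3040.00, centroid at (56.67, 39.33).
ΣA = 9500.00 mm²
ΣAX̄ = (4500.00)(15.00) + (1960.00)(100.00) + (3040.00)(56.67) = 435766.67 mm³
ΣAȲ = (4500.00)(75.00) + (1960.00)(7.00) + (3040.00)(39.33) = 470793.33 mm³
X̄ = 435766.67 / 9500.00 = 45.87 mm
Ȳ = 470793.33 / 9500.00 = 49.56 mm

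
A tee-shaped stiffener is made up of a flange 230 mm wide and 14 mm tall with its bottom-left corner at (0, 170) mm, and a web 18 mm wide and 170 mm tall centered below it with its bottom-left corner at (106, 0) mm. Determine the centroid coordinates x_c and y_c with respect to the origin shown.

x_c = 115.00 mm, y_c = 132.17 mm

web: A = 18 × 170 = 3060.00, centroid at (115.00, 85.00).
flange: A = 230 × 14 = 3220.00, centroid at (115.00, 177.00).
ΣA = 6280.00 mm²
ΣAx_c = (3060.00)(115.00) + (3220.00)(115.00) = 722200.00 mm³
ΣAy_c = (3060.00)(85.00) + (3220.00)(177.00) = 830040.00 mm³
x_c = 722200.00 / 6280.00 = 115.00 mm
y_c = 830040.00 / 6280.00 = 132.17 mm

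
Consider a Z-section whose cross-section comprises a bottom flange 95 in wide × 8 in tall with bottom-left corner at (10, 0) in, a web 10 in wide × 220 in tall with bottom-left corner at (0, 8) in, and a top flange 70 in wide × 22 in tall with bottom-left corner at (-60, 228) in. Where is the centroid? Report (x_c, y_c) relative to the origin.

x_c = 3.60 in, y_c = 140.16 in

bottom flange: A = 95 × 8 = 760.00, centroid at (57.50, 4.00).
web: A = 10 × 220 = 2200.00, centroid at (5.00, 118.00).
top flange: A = 70 × 22 = 1540.00, centroid at (-25.00, 239.00).
ΣA = 4500.00 in²
ΣAx_c = (760.00)(57.50) + (2200.00)(5.00) + (1540.00)(-25.00) = 16200.00 in³
ΣAy_c = (760.00)(4.00) + (2200.00)(118.00) + (1540.00)(239.00) = 630700.00 in³
x_c = 16200.00 / 4500.00 = 3.60 in
y_c = 630700.00 / 4500.00 = 140.16 in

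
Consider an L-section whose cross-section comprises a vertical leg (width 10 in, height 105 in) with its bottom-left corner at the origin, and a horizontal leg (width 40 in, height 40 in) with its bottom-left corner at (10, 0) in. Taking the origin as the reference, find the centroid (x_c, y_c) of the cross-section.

Part | A | x̄ᵢ | ȳᵢ | A·x̄ᵢ | A·ȳᵢ
vertical leg | 1050.00 | 5.00 | 52.50 | 5250.00 | 55125.00
horizontal leg | 1600.00 | 30.00 | 20.00 | 48000.00 | 32000.00
Σ | 2650.00 |  |  | 53250.00 | 87125.00
x_c = 53250.00 / 2650.00 = 20.09 in
y_c = 87125.00 / 2650.00 = 32.88 in

x_c = 20.09 in, y_c = 32.88 in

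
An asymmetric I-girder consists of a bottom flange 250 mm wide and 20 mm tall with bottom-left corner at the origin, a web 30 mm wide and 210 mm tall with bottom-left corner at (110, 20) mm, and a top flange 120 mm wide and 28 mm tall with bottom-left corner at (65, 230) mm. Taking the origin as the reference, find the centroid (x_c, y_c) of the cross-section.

Part | A | x̄ᵢ | ȳᵢ | A·x̄ᵢ | A·ȳᵢ
bottom flange | 5000.00 | 125.00 | 10.00 | 625000.00 | 50000.00
web | 6300.00 | 125.00 | 125.00 | 787500.00 | 787500.00
top flange | 3360.00 | 125.00 | 244.00 | 420000.00 | 819840.00
Σ | 14660.00 |  |  | 1832500.00 | 1657340.00
x_c = 1832500.00 / 14660.00 = 125.00 mm
y_c = 1657340.00 / 14660.00 = 113.05 mm

x_c = 125.00 mm, y_c = 113.05 mm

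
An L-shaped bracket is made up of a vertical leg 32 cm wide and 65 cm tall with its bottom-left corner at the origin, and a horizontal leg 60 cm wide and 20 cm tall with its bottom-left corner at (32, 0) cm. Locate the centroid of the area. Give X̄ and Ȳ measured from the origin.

X̄ = 32.83 cm, Ȳ = 24.27 cm

vertical leg: A = 32 × 65 = 2080.00, centroid at (16.00, 32.50).
horizontal leg: A = 60 × 20 = 1200.00, centroid at (62.00, 10.00).
ΣA = 3280.00 cm², ΣAX̄ = 107680.00 cm³, ΣAȲ = 79600.00 cm³.
X̄ = 107680.00/3280.00 = 32.83 cm; Ȳ = 79600.00/3280.00 = 24.27 cm.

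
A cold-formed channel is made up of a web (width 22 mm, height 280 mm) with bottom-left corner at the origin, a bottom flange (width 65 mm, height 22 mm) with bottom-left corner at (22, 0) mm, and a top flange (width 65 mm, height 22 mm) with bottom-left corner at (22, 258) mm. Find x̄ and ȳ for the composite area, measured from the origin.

web: A = 22 × 280 = 6160.00, centroid at (11.00, 140.00).
bottom flange: A = 65 × 22 = 1430.00, centroid at (54.50, 11.00).
top flange: A = 65 × 22 = 1430.00, centroid at (54.50, 269.00).
ΣA = 9020.00 mm², ΣAx̄ = 223630.00 mm³, ΣAȳ = 1262800.00 mm³.
x̄ = 223630.00/9020.00 = 24.79 mm; ȳ = 1262800.00/9020.00 = 140.00 mm.

x̄ = 24.79 mm, ȳ = 140.00 mm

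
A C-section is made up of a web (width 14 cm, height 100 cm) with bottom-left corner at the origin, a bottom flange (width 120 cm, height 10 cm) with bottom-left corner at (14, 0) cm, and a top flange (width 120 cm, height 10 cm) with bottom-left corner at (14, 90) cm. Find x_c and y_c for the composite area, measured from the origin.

web: A = 14 × 100 = 1400.00, centroid at (7.00, 50.00).
bottom flange: A = 120 × 10 = 1200.00, centroid at (74.00, 5.00).
top flange: A = 120 × 10 = 1200.00, centroid at (74.00, 95.00).
ΣA = 3800.00 cm², ΣAx_c = 187400.00 cm³, ΣAy_c = 190000.00 cm³.
x_c = 187400.00/3800.00 = 49.32 cm; y_c = 190000.00/3800.00 = 50.00 cm.

x_c = 49.32 cm, y_c = 50.00 cm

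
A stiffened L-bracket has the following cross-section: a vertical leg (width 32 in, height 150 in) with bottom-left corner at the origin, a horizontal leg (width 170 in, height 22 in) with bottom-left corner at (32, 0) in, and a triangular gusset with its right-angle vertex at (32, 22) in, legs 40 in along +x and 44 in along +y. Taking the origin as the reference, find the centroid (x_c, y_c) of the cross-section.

x_c = 58.84 in, y_c = 46.01 in

Part | A | x̄ᵢ | ȳᵢ | A·x̄ᵢ | A·ȳᵢ
vertical leg | 4800.00 | 16.00 | 75.00 | 76800.00 | 360000.00
horizontal leg | 3740.00 | 117.00 | 11.00 | 437580.00 | 41140.00
gusset | 880.00 | 45.33 | 36.67 | 39893.33 | 32266.67
Σ | 9420.00 |  |  | 554273.33 | 433406.67
x_c = 554273.33 / 9420.00 = 58.84 in
y_c = 433406.67 / 9420.00 = 46.01 in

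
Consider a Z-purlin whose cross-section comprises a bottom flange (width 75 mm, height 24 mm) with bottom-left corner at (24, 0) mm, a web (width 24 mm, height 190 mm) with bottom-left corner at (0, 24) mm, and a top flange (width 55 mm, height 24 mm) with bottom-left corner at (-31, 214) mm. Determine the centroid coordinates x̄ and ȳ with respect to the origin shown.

bottom flange: A = 75 × 24 = 1800.00, centroid at (61.50, 12.00).
web: A = 24 × 190 = 4560.00, centroid at (12.00, 119.00).
top flange: A = 55 × 24 = 1320.00, centroid at (-3.50, 226.00).
ΣA = 7680.00 mm²
ΣAx̄ = (1800.00)(61.50) + (4560.00)(12.00) + (1320.00)(-3.50) = 160800.00 mm³
ΣAȳ = (1800.00)(12.00) + (4560.00)(119.00) + (1320.00)(226.00) = 862560.00 mm³
x̄ = 160800.00 / 7680.00 = 20.94 mm
ȳ = 862560.00 / 7680.00 = 112.31 mm

x̄ = 20.94 mm, ȳ = 112.31 mm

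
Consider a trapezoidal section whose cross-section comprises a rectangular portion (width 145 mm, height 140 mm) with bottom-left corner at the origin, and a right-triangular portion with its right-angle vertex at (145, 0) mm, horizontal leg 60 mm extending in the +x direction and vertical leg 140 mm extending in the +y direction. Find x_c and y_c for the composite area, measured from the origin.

Part | A | x̄ᵢ | ȳᵢ | A·x̄ᵢ | A·ȳᵢ
rectangular portion | 20300.00 | 72.50 | 70.00 | 1471750.00 | 1421000.00
triangular portion | 4200.00 | 165.00 | 46.67 | 693000.00 | 196000.00
Σ | 24500.00 |  |  | 2164750.00 | 1617000.00
x_c = 2164750.00 / 24500.00 = 88.36 mm
y_c = 1617000.00 / 24500.00 = 66.00 mm

x_c = 88.36 mm, y_c = 66.00 mm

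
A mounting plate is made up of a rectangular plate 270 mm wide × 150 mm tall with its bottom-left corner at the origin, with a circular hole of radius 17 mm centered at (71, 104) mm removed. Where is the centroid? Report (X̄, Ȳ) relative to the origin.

plate: A = 270 × 150 = 40500.00, centroid at (135.00, 75.00).
hole: A = −π·17² = -907.92, centroid at (71.00, 104.00).
ΣA = 39592.08 mm², ΣAX̄ = 5403037.66 mm³, ΣAȲ = 2943076.29 mm³.
X̄ = 5403037.66/39592.08 = 136.47 mm; Ȳ = 2943076.29/39592.08 = 74.33 mm.

X̄ = 136.47 mm, Ȳ = 74.33 mm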